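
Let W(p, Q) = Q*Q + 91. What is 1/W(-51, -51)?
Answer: 1/2692 ≈ 0.00037147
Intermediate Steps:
W(p, Q) = 91 + Q**2 (W(p, Q) = Q**2 + 91 = 91 + Q**2)
1/W(-51, -51) = 1/(91 + (-51)**2) = 1/(91 + 2601) = 1/2692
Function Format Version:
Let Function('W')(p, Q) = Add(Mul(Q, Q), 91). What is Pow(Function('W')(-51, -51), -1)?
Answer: Rational(1, 2692) ≈ 0.00037147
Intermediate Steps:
Function('W')(p, Q) = Add(91, Pow(Q, 2)) (Function('W')(p, Q) = Add(Pow(Q, 2), 91) = Add(91, Pow(Q, 2)))
Pow(Function('W')(-51, -51), -1) = Pow(Add(91, Pow(-51, 2)), -1) = Pow(Add(91, 2601), -1) = Pow(2692, -1) = Rational(1, 2692)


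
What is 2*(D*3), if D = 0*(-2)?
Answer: 0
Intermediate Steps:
D = 0
2*(D*3) = 2*(0*3) = 2*0 = 0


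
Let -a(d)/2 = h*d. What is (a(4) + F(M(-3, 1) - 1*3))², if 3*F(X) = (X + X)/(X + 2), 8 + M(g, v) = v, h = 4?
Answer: 34969/36 ≈ 971.36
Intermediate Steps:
M(g, v) = -8 + v
F(X) = 2*X/(3*(2 + X)) (F(X) = ((X + X)/(X + 2))/3 = ((2*X)/(2 + X))/3 = (2*X/(2 + X))/3 = 2*X/(3*(2 + X)))
a(d) = -8*d
(a(4) + F(M(-3, 1) - 1*3))² = (-8*4 + 2*((-8 + 1) - 1*3)/(3*(2 + ((-8 + 1) - 1*3))))² = (-32 + 2*(-7 - 3)/(3*(2 + (-7 - 3))))² = (-32 + (⅔)*(-10)/(2 - 10))² = (-32 + (⅔)*(-10)/(-8))² = (-32 + (⅔)*(-10)*(-⅛))² = (-32 + ⅚)² = (-187/6)² = 34969/36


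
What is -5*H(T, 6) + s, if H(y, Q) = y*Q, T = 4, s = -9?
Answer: -129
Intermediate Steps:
H(y, Q) = Q*y
-5*H(T, 6) + s = -30*4 - 9 = -5*24 - 9 = -120 - 9 = -129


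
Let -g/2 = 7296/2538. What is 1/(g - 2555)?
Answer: -423/1083197 ≈ -0.00039051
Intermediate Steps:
g = -2432/423 (g = -14592/2538 = -2*1216/423 = -2432/423 ≈ -5.7494)
1/(g - 2555) = 1/(-2432/423 - 2555) = 1/(-1083197/423) = -423/1083197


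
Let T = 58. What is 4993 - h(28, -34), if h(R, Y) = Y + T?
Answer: 4969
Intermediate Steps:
h(R, Y) = 58 + Y (h(R, Y) = Y + 58 = 58 + Y)
4993 - h(28, -34) = 4993 - (58 - 34) = 4993 - 1*24 = 4993 - 24 = 4969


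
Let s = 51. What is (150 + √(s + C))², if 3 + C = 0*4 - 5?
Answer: (150 + √43)² ≈ 24510.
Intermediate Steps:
C = -8 (C = -3 + (0*4 - 5) = -3 + (0 - 5) = -3 - 5 = -8)
(150 + √(s + C))² = (150 + √(51 - 8))² = (150 + √43)²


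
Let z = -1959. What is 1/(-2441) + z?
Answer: -4781920/2441 ≈ -1959.0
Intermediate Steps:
1/(-2441) + z = 1/(-2441) - 1959 = -1/2441 - 1959 = -4781920/2441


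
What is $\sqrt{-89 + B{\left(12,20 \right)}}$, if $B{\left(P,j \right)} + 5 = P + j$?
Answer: $i \sqrt{62} \approx 7.874 i$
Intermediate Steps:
$B{\left(P,j \right)} = -5 + P + j$ ($B{\left(P,j \right)} = -5 + \left(P + j\right) = -5 + P + j$)
$\sqrt{-89 + B{\left(12,20 \right)}} = \sqrt{-89 + \left(-5 + 12 + 20\right)} = \sqrt{-89 + 27} = \sqrt{-62} = i \sqrt{62}$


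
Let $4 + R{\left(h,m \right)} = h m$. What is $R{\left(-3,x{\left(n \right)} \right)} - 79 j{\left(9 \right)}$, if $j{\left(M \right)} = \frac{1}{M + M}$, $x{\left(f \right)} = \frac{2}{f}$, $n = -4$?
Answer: $- \frac{62}{9} \approx -6.8889$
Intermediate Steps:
$R{\left(h,m \right)} = -4 + h m$
$j{\left(M \right)} = \frac{1}{2 M}$
$R{\left(-3,x{\left(n \right)} \right)} - 79 j{\left(9 \right)} = \left(-4 - 3 \frac{2}{-4}\right) - 79 \frac{1}{2 \cdot 9} = \left(-4 - 3 \cdot 2 \left(- \frac{1}{4}\right)\right) - 79 \cdot \frac{1}{2} \cdot \frac{1}{9} = \left(-4 - - \frac{3}{2}\right) - \frac{79}{18} = \left(-4 + \frac{3}{2}\right) - \frac{79}{18} = - \frac{5}{2} - \frac{79}{18} = - \frac{62}{9}$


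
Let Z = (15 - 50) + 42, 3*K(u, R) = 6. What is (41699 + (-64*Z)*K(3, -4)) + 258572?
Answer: 299375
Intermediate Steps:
K(u, R) = 2 (K(u, R) = (⅓)*6 = 2)
Z = 7 (Z = -35 + 42 = 7)
(41699 + (-64*Z)*K(3, -4)) + 258572 = (41699 - 64*7*2) + 258572 = (41699 - 448*2) + 258572 = (41699 - 896) + 258572 = 40803 + 258572 = 299375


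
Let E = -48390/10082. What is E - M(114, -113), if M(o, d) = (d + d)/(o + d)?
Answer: 1115071/5041 ≈ 221.20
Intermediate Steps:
M(o, d) = 2*d/(d + o) (M(o, d) = (2*d)/(d + o) = 2*d/(d + o))
E = -24195/5041 (E = -48390*1/10082 = -24195/5041 ≈ -4.7996)
E - M(114, -113) = -24195/5041 - 2*(-113)/(-113 + 114) = -24195/5041 - 2*(-113)/1 = -24195/5041 - 2*(-113) = -24195/5041 - 1*(-226) = -24195/5041 + 226 = 1115071/5041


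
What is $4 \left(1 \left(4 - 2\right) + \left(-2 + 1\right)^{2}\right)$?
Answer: $12$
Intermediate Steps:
$4 \left(1 \left(4 - 2\right) + \left(-2 + 1\right)^{2}\right) = 4 \left(1 \cdot 2 + \left(-1\right)^{2}\right) = 4 \left(2 + 1\right) = 4 \cdot 3 = 12$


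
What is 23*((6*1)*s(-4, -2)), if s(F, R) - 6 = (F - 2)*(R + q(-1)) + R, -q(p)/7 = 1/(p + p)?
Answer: -690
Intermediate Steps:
q(p) = -7/(2*p) (q(p) = -7/(p + p) = -7*1/(2*p) = -7/(2*p))
s(F, R) = 6 + R + (-2 + F)*(7/2 + R) (s(F, R) = 6 + ((F - 2)*(R - 7/2/(-1)) + R) = 6 + ((-2 + F)*(R - 7/2*(-1)) + R) = 6 + ((-2 + F)*(R + 7/2) + R) = 6 + ((-2 + F)*(7/2 + R) + R) = 6 + (R + (-2 + F)*(7/2 + R)) = 6 + R + (-2 + F)*(7/2 + R))
23*((6*1)*s(-4, -2)) = 23*((6*1)*(-1 - 1*(-2) + (7/2)*(-4) - 4*(-2))) = 23*(6*(-1 + 2 - 14 + 8)) = 23*(6*(-5)) = 23*(-30) = -690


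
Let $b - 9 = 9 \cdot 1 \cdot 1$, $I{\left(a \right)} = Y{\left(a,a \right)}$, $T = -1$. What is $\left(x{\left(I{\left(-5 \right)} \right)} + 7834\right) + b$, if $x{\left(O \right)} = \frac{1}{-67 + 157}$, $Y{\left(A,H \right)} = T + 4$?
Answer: $\frac{706681}{90} \approx 7852.0$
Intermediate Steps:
$Y{\left(A,H \right)} = 3$ ($Y{\left(A,H \right)} = -1 + 4 = 3$)
$I{\left(a \right)} = 3$
$x{\left(O \right)} = \frac{1}{90}$
$b = 18$ ($b = 9 + 9 \cdot 1 \cdot 1 = 9 + 9 \cdot 1 = 9 + 9 = 18$)
$\left(x{\left(I{\left(-5 \right)} \right)} + 7834\right) + b = \left(\frac{1}{90} + 7834\right) + 18 = \frac{705061}{90} + 18 = \frac{706681}{90}$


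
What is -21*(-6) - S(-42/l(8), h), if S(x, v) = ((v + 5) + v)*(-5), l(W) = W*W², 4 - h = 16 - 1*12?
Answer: 151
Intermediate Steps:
h = 0 (h = 4 - (16 - 1*12) = 4 - (16 - 12) = 4 - 1*4 = 4 - 4 = 0)
l(W) = W³
S(x, v) = -25 - 10*v (S(x, v) = ((5 + v) + v)*(-5) = (5 + 2*v)*(-5) = -25 - 10*v)
-21*(-6) - S(-42/l(8), h) = -21*(-6) - (-25 - 10*0) = 126 - (-25 + 0) = 126 - 1*(-25) = 126 + 25 = 151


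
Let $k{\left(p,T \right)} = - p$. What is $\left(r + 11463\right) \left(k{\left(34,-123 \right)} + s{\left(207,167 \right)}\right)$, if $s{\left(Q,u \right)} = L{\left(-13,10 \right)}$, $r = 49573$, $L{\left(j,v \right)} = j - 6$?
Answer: $-3234908$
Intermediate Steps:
$L{\left(j,v \right)} = -6 + j$
$s{\left(Q,u \right)} = -19$ ($s{\left(Q,u \right)} = -6 - 13 = -19$)
$\left(r + 11463\right) \left(k{\left(34,-123 \right)} + s{\left(207,167 \right)}\right) = \left(49573 + 11463\right) \left(\left(-1\right) 34 - 19\right) = 61036 \left(-34 - 19\right) = 61036 \left(-53\right) = -3234908$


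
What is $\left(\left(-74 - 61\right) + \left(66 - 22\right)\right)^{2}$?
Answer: $8281$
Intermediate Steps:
$\left(\left(-74 - 61\right) + \left(66 - 22\right)\right)^{2} = \left(\left(-74 - 61\right) + 44\right)^{2} = \left(-135 + 44\right)^{2} = \left(-91\right)^{2} = 8281$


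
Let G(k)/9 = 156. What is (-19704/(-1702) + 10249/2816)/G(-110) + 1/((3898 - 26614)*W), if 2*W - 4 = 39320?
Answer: 25134036086131/2319070034451456 ≈ 0.010838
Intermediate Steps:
W = 19662 (W = 2 + (1/2)*39320 = 2 + 19660 = 19662)
G(k) = 1404 (G(k) = 9*156 = 1404)
(-19704/(-1702) + 10249/2816)/G(-110) + 1/((3898 - 26614)*W) = (-19704/(-1702) + 10249/2816)/1404 + 1/((3898 - 26614)*19662) = (-19704*(-1/1702) + 10249*(1/2816))*(1/1404) + (1/19662)/(-22716) = (9852/851 + 10249/2816)*(1/1404) - 1/22716*1/19662 = (36465131/2396416)*(1/1404) - 1/446641992 = 36465131/3364568064 - 1/446641992 = 25134036086131/2319070034451456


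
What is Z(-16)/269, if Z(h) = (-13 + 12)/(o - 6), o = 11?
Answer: -1/1345 ≈ -0.00074349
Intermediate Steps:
Z(h) = -1/5 (Z(h) = (-13 + 12)/(11 - 6) = -1/5)
Z(-16)/269 = -1/5/269 = -1/5*1/269 = -1/1345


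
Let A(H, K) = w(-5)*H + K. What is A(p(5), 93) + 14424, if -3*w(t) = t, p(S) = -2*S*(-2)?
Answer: 43651/3 ≈ 14550.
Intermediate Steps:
p(S) = 4*S
w(t) = -t/3
A(H, K) = K + 5*H/3 (A(H, K) = (-1/3*(-5))*H + K = 5*H/3 + K = K + 5*H/3)
A(p(5), 93) + 14424 = (93 + 5*(4*5)/3) + 14424 = (93 + (5/3)*20) + 14424 = (93 + 100/3) + 14424 = 379/3 + 14424 = 43651/3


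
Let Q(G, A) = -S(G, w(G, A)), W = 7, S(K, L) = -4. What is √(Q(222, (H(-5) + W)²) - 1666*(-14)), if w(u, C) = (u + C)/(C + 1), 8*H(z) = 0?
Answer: 108*√2 ≈ 152.74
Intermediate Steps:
H(z) = 0 (H(z) = (⅛)*0 = 0)
w(u, C) = (C + u)/(1 + C)
Q(G, A) = 4 (Q(G, A) = -1*(-4) = 4)
√(Q(222, (H(-5) + W)²) - 1666*(-14)) = √(4 - 1666*(-14)) = √(4 + 23324) = √23328 = 108*√2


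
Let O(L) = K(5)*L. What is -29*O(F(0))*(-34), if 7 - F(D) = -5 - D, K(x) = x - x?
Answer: 0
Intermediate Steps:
K(x) = 0
F(D) = 12 + D (F(D) = 7 - (-5 - D) = 7 + (5 + D) = 12 + D)
O(L) = 0 (O(L) = 0*L = 0)
-29*O(F(0))*(-34) = -29*0*(-34) = 0*(-34) = 0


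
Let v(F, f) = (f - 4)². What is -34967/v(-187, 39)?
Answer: -34967/1225 ≈ -28.544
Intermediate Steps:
v(F, f) = (-4 + f)²
-34967/v(-187, 39) = -34967/(-4 + 39)² = -34967/(35²) = -34967/1225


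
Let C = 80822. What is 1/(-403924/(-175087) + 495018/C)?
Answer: 7075440757/59658581047 ≈ 0.11860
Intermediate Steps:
1/(-403924/(-175087) + 495018/C) = 1/(-403924/(-175087) + 495018/80822) = 1/(-403924*(-1/175087) + 495018*(1/80822)) = 1/(403924/175087 + 247509/40411) = 1/(59658581047/7075440757) = 7075440757/59658581047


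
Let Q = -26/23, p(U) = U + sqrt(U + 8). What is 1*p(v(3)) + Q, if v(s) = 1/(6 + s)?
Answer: -211/207 + sqrt(73)/3 ≈ 1.8287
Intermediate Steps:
p(U) = U + sqrt(8 + U)
Q = -26/23 (Q = -26*1/23 = -26/23 ≈ -1.1304)
1*p(v(3)) + Q = 1*(1/(6 + 3) + sqrt(8 + 1/(6 + 3))) - 26/23 = 1*(1/9 + sqrt(8 + 1/9)) - 26/23 = 1*(1/9 + sqrt(73/9)) - 26/23 = 1*(1/9 + sqrt(73)/3) - 26/23 = (1/9 + sqrt(73)/3) - 26/23 = -211/207 + sqrt(73)/3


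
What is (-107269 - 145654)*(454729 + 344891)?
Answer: -202242289260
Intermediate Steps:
(-107269 - 145654)*(454729 + 344891) = -252923*799620 = -202242289260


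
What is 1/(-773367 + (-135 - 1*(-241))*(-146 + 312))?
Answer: -1/755771 ≈ -1.3232e-6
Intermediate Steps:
1/(-773367 + (-135 - 1*(-241))*(-146 + 312)) = 1/(-773367 + (-135 + 241)*166) = 1/(-773367 + 106*166) = 1/(-773367 + 17596) = 1/(-755771) = -1/755771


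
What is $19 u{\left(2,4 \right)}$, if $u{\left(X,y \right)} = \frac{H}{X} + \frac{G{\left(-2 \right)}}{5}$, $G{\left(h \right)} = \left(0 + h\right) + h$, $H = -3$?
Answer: $- \frac{437}{10} \approx -43.7$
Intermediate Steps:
$G{\left(h \right)} = 2 h$ ($G{\left(h \right)} = h + h = 2 h$)
$u{\left(X,y \right)} = - \frac{4}{5} - \frac{3}{X}$ ($u{\left(X,y \right)} = - \frac{3}{X} + \frac{2 \left(-2\right)}{5} = - \frac{3}{X} - \frac{4}{5} = - \frac{4}{5} - \frac{3}{X}$)
$19 u{\left(2,4 \right)} = 19 \left(- \frac{4}{5} - \frac{3}{2}\right) = 19 \left(- \frac{23}{10}\right) = - \frac{437}{10}$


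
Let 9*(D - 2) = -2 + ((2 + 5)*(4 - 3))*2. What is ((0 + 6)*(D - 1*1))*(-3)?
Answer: -42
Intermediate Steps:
D = 10/3 (D = 2 + (-2 + ((2 + 5)*(4 - 3))*2)/9 = 2 + (-2 + (7*1)*2)/9 = 2 + (-2 + 7*2)/9 = 2 + (-2 + 14)/9 = 2 + (⅑)*12 = 2 + 4/3 = 10/3 ≈ 3.3333)
((0 + 6)*(D - 1*1))*(-3) = ((0 + 6)*(10/3 - 1*1))*(-3) = (6*(10/3 - 1))*(-3) = (6*(7/3))*(-3) = 14*(-3) = -42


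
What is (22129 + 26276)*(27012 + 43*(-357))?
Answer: 564450705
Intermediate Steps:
(22129 + 26276)*(27012 + 43*(-357)) = 48405*(27012 - 15351) = 48405*11661 = 564450705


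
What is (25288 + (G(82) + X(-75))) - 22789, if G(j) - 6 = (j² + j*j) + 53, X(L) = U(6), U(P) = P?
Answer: 16012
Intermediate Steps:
X(L) = 6
G(j) = 59 + 2*j² (G(j) = 6 + ((j² + j*j) + 53) = 6 + ((j² + j²) + 53) = 6 + (2*j² + 53) = 6 + (53 + 2*j²) = 59 + 2*j²)
(25288 + (G(82) + X(-75))) - 22789 = (25288 + ((59 + 2*82²) + 6)) - 22789 = (25288 + ((59 + 2*6724) + 6)) - 22789 = (25288 + ((59 + 13448) + 6)) - 22789 = (25288 + (13507 + 6)) - 22789 = (25288 + 13513) - 22789 = 38801 - 22789 = 16012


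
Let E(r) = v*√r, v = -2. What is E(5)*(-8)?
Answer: 16*√5 ≈ 35.777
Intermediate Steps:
E(r) = -2*√r
E(5)*(-8) = -2*√5*(-8) = 16*√5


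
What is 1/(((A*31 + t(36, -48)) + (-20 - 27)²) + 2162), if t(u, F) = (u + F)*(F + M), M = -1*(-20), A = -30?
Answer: 1/3777 ≈ 0.00026476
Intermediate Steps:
M = 20
t(u, F) = (20 + F)*(F + u) (t(u, F) = (u + F)*(F + 20) = (F + u)*(20 + F) = (20 + F)*(F + u))
1/(((A*31 + t(36, -48)) + (-20 - 27)²) + 2162) = 1/(((-30*31 + ((-48)² + 20*(-48) + 20*36 - 48*36)) + (-20 - 27)²) + 2162) = 1/(((-930 + (2304 - 960 + 720 - 1728)) + (-47)²) + 2162) = 1/(((-930 + 336) + 2209) + 2162) = 1/((-594 + 2209) + 2162) = 1/(1615 + 2162) = 1/3777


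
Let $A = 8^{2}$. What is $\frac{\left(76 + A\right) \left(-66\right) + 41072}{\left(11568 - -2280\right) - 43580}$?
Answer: $- \frac{7958}{7433} \approx -1.0706$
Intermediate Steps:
$A = 64$
$\frac{\left(76 + A\right) \left(-66\right) + 41072}{\left(11568 - -2280\right) - 43580} = \frac{\left(76 + 64\right) \left(-66\right) + 41072}{\left(11568 - -2280\right) - 43580} = \frac{140 \left(-66\right) + 41072}{\left(11568 + 2280\right) - 43580} = \frac{-9240 + 41072}{13848 - 43580} = \frac{31832}{-29732} = 31832 \left(- \frac{1}{29732}\right) = - \frac{7958}{7433}$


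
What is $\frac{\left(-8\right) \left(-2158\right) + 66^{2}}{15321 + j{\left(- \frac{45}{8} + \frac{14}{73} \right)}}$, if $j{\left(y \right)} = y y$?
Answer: $\frac{1474726144}{1047077381} \approx 1.4084$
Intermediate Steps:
$j{\left(y \right)} = y^{2}$
$\frac{\left(-8\right) \left(-2158\right) + 66^{2}}{15321 + j{\left(- \frac{45}{8} + \frac{14}{73} \right)}} = \frac{\left(-8\right) \left(-2158\right) + 66^{2}}{15321 + \left(- \frac{45}{8} + \frac{14}{73}\right)^{2}} = \frac{17264 + 4356}{15321 + \left(\left(-45\right) \frac{1}{8} + 14 \cdot \frac{1}{73}\right)^{2}} = \frac{21620}{15321 + \left(- \frac{45}{8} + \frac{14}{73}\right)^{2}} = \frac{21620}{15321 + \left(- \frac{3173}{584}\right)^{2}} = \frac{21620}{15321 + \frac{10067929}{341056}} = \frac{21620}{\frac{5235386905}{341056}} = 21620 \cdot \frac{341056}{5235386905} = \frac{1474726144}{1047077381}$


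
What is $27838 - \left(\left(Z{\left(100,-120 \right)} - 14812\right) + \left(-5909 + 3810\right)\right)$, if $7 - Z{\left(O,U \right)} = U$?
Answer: $44622$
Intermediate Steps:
$Z{\left(O,U \right)} = 7 - U$
$27838 - \left(\left(Z{\left(100,-120 \right)} - 14812\right) + \left(-5909 + 3810\right)\right) = 27838 - \left(\left(\left(7 - -120\right) - 14812\right) + \left(-5909 + 3810\right)\right) = 27838 - \left(\left(\left(7 + 120\right) - 14812\right) - 2099\right) = 27838 - \left(\left(127 - 14812\right) - 2099\right) = 27838 - \left(-14685 - 2099\right) = 27838 - -16784 = 27838 + 16784 = 44622$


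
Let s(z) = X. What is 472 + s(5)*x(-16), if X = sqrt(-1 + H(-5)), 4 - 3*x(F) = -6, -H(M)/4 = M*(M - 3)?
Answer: 472 + 10*I*sqrt(161)/3 ≈ 472.0 + 42.295*I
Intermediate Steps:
H(M) = -4*M*(-3 + M) (H(M) = -4*M*(M - 3) = -4*M*(-3 + M))
x(F) = 10/3 (x(F) = 4/3 - 1/3*(-6) = 4/3 + 2 = 10/3)
X = I*sqrt(161) (X = sqrt(-1 + 4*(-5)*(3 - 1*(-5))) = sqrt(-1 + 4*(-5)*(3 + 5)) = sqrt(-1 + 4*(-5)*8) = sqrt(-1 - 160) = sqrt(-161) = I*sqrt(161) ≈ 12.689*I)
s(z) = I*sqrt(161)
472 + s(5)*x(-16) = 472 + (I*sqrt(161))*(10/3) = 472 + 10*I*sqrt(161)/3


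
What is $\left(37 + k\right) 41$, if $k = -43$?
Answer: $-246$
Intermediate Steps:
$\left(37 + k\right) 41 = \left(37 - 43\right) 41 = \left(-6\right) 41 = -246$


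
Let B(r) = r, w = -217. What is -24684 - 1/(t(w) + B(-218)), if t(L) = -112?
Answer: -8145719/330 ≈ -24684.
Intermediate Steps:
-24684 - 1/(t(w) + B(-218)) = -24684 - 1/(-112 - 218) = -24684 - 1/(-330) = -24684 - 1*(-1/330) = -24684 + 1/330 = -8145719/330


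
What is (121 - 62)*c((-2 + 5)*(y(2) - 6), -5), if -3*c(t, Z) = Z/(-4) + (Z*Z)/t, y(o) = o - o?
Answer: 295/108 ≈ 2.7315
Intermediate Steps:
y(o) = 0
c(t, Z) = Z/12 - Z²/(3*t) (c(t, Z) = -(Z/(-4) + (Z*Z)/t)/3 = -(Z*(-¼) + Z²/t)/3 = -(-Z/4 + Z²/t)/3 = Z/12 - Z²/(3*t))
(121 - 62)*c((-2 + 5)*(y(2) - 6), -5) = (121 - 62)*((1/12)*(-5)*((-2 + 5)*(0 - 6) - 4*(-5))/((-2 + 5)*(0 - 6))) = 59*((1/12)*(-5)*(3*(-6) + 20)/(3*(-6))) = 59*((1/12)*(-5)*(-18 + 20)/(-18)) = 59*((1/12)*(-5)*(-1/18)*2) = 59*(5/108) = 295/108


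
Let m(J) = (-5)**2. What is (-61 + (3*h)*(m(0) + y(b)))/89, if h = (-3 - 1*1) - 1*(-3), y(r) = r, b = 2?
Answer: -142/89 ≈ -1.5955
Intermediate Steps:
m(J) = 25
h = -1 (h = (-3 - 1) + 3 = -4 + 3 = -1)
(-61 + (3*h)*(m(0) + y(b)))/89 = (-61 + (3*(-1))*(25 + 2))/89 = (-61 - 3*27)/89 = (-61 - 81)/89 = (1/89)*(-142) = -142/89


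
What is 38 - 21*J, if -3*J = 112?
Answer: 822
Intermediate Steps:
J = -112/3 (J = -1/3*112 = -112/3 ≈ -37.333)
38 - 21*J = 38 - 21*(-112/3) = 38 + 784 = 822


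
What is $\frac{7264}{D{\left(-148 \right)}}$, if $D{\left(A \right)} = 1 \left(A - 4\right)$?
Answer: $- \frac{908}{19} \approx -47.789$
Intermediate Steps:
$D{\left(A \right)} = -4 + A$ ($D{\left(A \right)} = 1 \left(-4 + A\right) = -4 + A$)
$\frac{7264}{D{\left(-148 \right)}} = \frac{7264}{-4 - 148} = \frac{7264}{-152} = 7264 \left(- \frac{1}{152}\right) = - \frac{908}{19}$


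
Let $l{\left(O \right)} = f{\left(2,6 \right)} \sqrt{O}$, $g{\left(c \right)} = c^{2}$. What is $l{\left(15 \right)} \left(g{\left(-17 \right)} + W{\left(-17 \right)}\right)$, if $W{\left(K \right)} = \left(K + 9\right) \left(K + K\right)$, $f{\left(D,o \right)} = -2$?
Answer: $- 1122 \sqrt{15} \approx -4345.5$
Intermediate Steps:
$W{\left(K \right)} = 2 K \left(9 + K\right)$ ($W{\left(K \right)} = \left(9 + K\right) 2 K = 2 K \left(9 + K\right)$)
$l{\left(O \right)} = - 2 \sqrt{O}$
$l{\left(15 \right)} \left(g{\left(-17 \right)} + W{\left(-17 \right)}\right) = - 2 \sqrt{15} \left(\left(-17\right)^{2} + 2 \left(-17\right) \left(9 - 17\right)\right) = - 2 \sqrt{15} \left(289 + 2 \left(-17\right) \left(-8\right)\right) = - 2 \sqrt{15} \left(289 + 272\right) = - 2 \sqrt{15} \cdot 561 = - 1122 \sqrt{15}$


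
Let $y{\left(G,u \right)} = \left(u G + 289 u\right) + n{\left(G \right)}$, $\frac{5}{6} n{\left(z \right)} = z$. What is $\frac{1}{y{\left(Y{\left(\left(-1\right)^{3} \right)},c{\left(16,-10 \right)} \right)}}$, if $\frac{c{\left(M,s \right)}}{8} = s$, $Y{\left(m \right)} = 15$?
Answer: $- \frac{1}{24302} \approx -4.1149 \cdot 10^{-5}$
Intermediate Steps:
$c{\left(M,s \right)} = 8 s$
$n{\left(z \right)} = \frac{6 z}{5}$
$y{\left(G,u \right)} = 289 u + \frac{6 G}{5} + G u$ ($y{\left(G,u \right)} = \left(u G + 289 u\right) + \frac{6 G}{5} = \left(G u + 289 u\right) + \frac{6 G}{5} = \left(289 u + G u\right) + \frac{6 G}{5} = 289 u + \frac{6 G}{5} + G u$)
$\frac{1}{y{\left(Y{\left(\left(-1\right)^{3} \right)},c{\left(16,-10 \right)} \right)}} = \frac{1}{289 \cdot 8 \left(-10\right) + \frac{6}{5} \cdot 15 + 15 \cdot 8 \left(-10\right)} = \frac{1}{289 \left(-80\right) + 18 + 15 \left(-80\right)} = \frac{1}{-23120 + 18 - 1200} = \frac{1}{-24302} = - \frac{1}{24302}$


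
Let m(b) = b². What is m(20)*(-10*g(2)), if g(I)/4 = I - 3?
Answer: 16000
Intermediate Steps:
g(I) = -12 + 4*I (g(I) = 4*(I - 3) = 4*(-3 + I) = -12 + 4*I)
m(20)*(-10*g(2)) = 20²*(-10*(-12 + 4*2)) = 400*(-10*(-12 + 8)) = 400*(-10*(-4)) = 400*40 = 16000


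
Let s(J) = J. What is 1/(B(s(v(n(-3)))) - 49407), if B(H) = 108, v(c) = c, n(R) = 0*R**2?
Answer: -1/49299 ≈ -2.0284e-5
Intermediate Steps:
n(R) = 0
1/(B(s(v(n(-3)))) - 49407) = 1/(108 - 49407) = 1/(-49299) = -1/49299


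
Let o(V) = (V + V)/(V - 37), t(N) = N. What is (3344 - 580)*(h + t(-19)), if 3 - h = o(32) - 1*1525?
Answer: 21031276/5 ≈ 4.2063e+6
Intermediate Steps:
o(V) = 2*V/(-37 + V) (o(V) = (2*V)/(-37 + V) = 2*V/(-37 + V))
h = 7704/5 (h = 3 - (2*32/(-37 + 32) - 1*1525) = 3 - (2*32/(-5) - 1525) = 3 - (2*32*(-1/5) - 1525) = 3 - (-64/5 - 1525) = 3 - 1*(-7689/5) = 3 + 7689/5 = 7704/5 ≈ 1540.8)
(3344 - 580)*(h + t(-19)) = (3344 - 580)*(7704/5 - 19) = 2764*(7609/5) = 21031276/5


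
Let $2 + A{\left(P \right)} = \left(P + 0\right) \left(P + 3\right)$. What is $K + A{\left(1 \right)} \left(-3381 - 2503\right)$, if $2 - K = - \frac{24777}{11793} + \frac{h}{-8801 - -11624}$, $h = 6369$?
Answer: $- \frac{43523843180}{3699071} \approx -11766.0$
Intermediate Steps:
$A{\left(P \right)} = -2 + P \left(3 + P\right)$ ($A{\left(P \right)} = -2 + \left(P + 0\right) \left(P + 3\right) = -2 + P \left(3 + P\right)$)
$K = \frac{6824348}{3699071}$ ($K = 2 - \left(- \frac{24777}{11793} + \frac{6369}{-8801 - -11624}\right) = 2 - \left(\left(-24777\right) \frac{1}{11793} + \frac{6369}{-8801 + 11624}\right) = 2 - \left(- \frac{8259}{3931} + \frac{6369}{2823}\right) = 2 - \left(- \frac{8259}{3931} + 6369 \cdot \frac{1}{2823}\right) = 2 - \left(- \frac{8259}{3931} + \frac{2123}{941}\right) = 2 - \frac{573794}{3699071} = \frac{6824348}{3699071} \approx 1.8449$)
$K + A{\left(1 \right)} \left(-3381 - 2503\right) = \frac{6824348}{3699071} + \left(-2 + 1^{2} + 3 \cdot 1\right) \left(-3381 - 2503\right) = \frac{6824348}{3699071} + \left(-2 + 1 + 3\right) \left(-5884\right) = \frac{6824348}{3699071} + 2 \left(-5884\right) = \frac{6824348}{3699071} - 11768 = - \frac{43523843180}{3699071}$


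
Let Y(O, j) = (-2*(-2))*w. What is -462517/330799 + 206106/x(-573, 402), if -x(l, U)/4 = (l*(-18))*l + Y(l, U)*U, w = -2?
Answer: -258845898445/186291441644 ≈ -1.3895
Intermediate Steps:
Y(O, j) = -8 (Y(O, j) = -2*(-2)*(-2) = 4*(-2) = -8)
x(l, U) = 32*U + 72*l² (x(l, U) = -4*((l*(-18))*l - 8*U) = -4*((-18*l)*l - 8*U) = -4*(-18*l² - 8*U) = 32*U + 72*l²)
-462517/330799 + 206106/x(-573, 402) = -462517/330799 + 206106/(32*402 + 72*(-573)²) = -462517*1/330799 + 206106/(12864 + 72*328329) = -462517/330799 + 206106/(12864 + 23639688) = -462517/330799 + 206106/23652552 = -462517/330799 + 206106*(1/23652552) = -462517/330799 + 34351/3942092 = -258845898445/186291441644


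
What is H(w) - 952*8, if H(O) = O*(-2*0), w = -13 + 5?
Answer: -7616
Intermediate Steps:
w = -8
H(O) = 0 (H(O) = O*0 = 0)
H(w) - 952*8 = 0 - 952*8 = 0 - 7616 = -7616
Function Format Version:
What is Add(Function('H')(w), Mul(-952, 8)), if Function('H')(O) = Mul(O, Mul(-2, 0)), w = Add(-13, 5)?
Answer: -7616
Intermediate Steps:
w = -8
Function('H')(O) = 0 (Function('H')(O) = Mul(O, 0) = 0)
Add(Function('H')(w), Mul(-952, 8)) = Add(0, Mul(-952, 8)) = Add(0, -7616) = -7616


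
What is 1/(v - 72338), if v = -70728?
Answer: -1/143066 ≈ -6.9898e-6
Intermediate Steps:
1/(v - 72338) = 1/(-70728 - 72338) = 1/(-143066) = -1/143066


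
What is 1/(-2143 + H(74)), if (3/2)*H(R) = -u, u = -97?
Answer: -3/6235 ≈ -0.00048115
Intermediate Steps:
H(R) = 194/3 (H(R) = 2*(-1*(-97))/3 = (⅔)*97 = 194/3)
1/(-2143 + H(74)) = 1/(-2143 + 194/3) = 1/(-6235/3) = -3/6235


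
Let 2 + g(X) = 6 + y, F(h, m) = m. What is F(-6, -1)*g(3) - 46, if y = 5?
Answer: -55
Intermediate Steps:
g(X) = 9 (g(X) = -2 + (6 + 5) = -2 + 11 = 9)
F(-6, -1)*g(3) - 46 = -1*9 - 46 = -9 - 46 = -55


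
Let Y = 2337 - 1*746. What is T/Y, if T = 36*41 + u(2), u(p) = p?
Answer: 1478/1591 ≈ 0.92898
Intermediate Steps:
Y = 1591 (Y = 2337 - 746 = 1591)
T = 1478 (T = 36*41 + 2 = 1476 + 2 = 1478)
T/Y = 1478/1591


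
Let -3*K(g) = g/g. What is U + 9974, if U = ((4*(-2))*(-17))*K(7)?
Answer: 29786/3 ≈ 9928.7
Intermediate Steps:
K(g) = -1/3 (K(g) = -g/(3*g) = -1/3*1 = -1/3)
U = -136/3 (U = ((4*(-2))*(-17))*(-1/3) = -8*(-17)*(-1/3) = 136*(-1/3) = -136/3 ≈ -45.333)
U + 9974 = -136/3 + 9974 = 29786/3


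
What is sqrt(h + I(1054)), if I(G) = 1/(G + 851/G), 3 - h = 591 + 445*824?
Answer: I*sqrt(453952745219354034)/1111767 ≈ 606.03*I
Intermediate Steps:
h = -367268 (h = 3 - (591 + 445*824) = 3 - (591 + 366680) = 3 - 1*367271 = 3 - 367271 = -367268)
sqrt(h + I(1054)) = sqrt(-367268 + 1054/(851 + 1054**2)) = sqrt(-367268 + 1054/(851 + 1110916)) = sqrt(-367268 + 1054/1111767) = sqrt(-408316441502/1111767) = I*sqrt(453952745219354034)/1111767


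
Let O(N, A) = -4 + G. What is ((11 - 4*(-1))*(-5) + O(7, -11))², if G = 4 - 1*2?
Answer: 5929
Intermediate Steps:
G = 2 (G = 4 - 2 = 2)
O(N, A) = -2 (O(N, A) = -4 + 2 = -2)
((11 - 4*(-1))*(-5) + O(7, -11))² = ((11 - 4*(-1))*(-5) - 2)² = ((11 + 4)*(-5) - 2)² = (15*(-5) - 2)² = (-75 - 2)² = (-77)² = 5929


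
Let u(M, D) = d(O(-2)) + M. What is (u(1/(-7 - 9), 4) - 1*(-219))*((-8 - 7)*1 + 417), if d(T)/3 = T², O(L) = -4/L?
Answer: 742695/8 ≈ 92837.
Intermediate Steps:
d(T) = 3*T²
u(M, D) = 12 + M (u(M, D) = 3*(-4/(-2))² + M = 3*(-4*(-½))² + M = 3*2² + M = 3*4 + M = 12 + M)
(u(1/(-7 - 9), 4) - 1*(-219))*((-8 - 7)*1 + 417) = ((12 + 1/(-7 - 9)) - 1*(-219))*((-8 - 7)*1 + 417) = ((12 + 1/(-16)) + 219)*(-15*1 + 417) = ((12 - 1/16) + 219)*(-15 + 417) = (191/16 + 219)*402 = (3695/16)*402 = 742695/8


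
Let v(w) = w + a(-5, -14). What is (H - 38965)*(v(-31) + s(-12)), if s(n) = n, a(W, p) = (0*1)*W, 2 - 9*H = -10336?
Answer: 4878307/3 ≈ 1.6261e+6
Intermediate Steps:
H = 3446/3 (H = 2/9 - 1/9*(-10336) = 2/9 + 10336/9 = 3446/3 ≈ 1148.7)
a(W, p) = 0 (a(W, p) = 0*W = 0)
v(w) = w (v(w) = w + 0 = w)
(H - 38965)*(v(-31) + s(-12)) = (3446/3 - 38965)*(-31 - 12) = -113449/3*(-43) = 4878307/3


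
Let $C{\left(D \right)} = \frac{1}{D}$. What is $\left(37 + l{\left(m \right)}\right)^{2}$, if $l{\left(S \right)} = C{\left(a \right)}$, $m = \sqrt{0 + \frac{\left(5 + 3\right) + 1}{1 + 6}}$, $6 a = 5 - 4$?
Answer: $1849$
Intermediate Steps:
$a = \frac{1}{6}$ ($a = \frac{5 - 4}{6} = \frac{1}{6} \cdot 1 = \frac{1}{6} \approx 0.16667$)
$m = \frac{3 \sqrt{7}}{7}$ ($m = \sqrt{0 + \frac{8 + 1}{7}} = \sqrt{0 + 9 \cdot \frac{1}{7}} = \sqrt{0 + \frac{9}{7}} = \sqrt{\frac{9}{7}} = \frac{3 \sqrt{7}}{7} \approx 1.1339$)
$l{\left(S \right)} = 6$ ($l{\left(S \right)} = \frac{1}{\frac{1}{6}} = 6$)
$\left(37 + l{\left(m \right)}\right)^{2} = \left(37 + 6\right)^{2} = 43^{2} = 1849$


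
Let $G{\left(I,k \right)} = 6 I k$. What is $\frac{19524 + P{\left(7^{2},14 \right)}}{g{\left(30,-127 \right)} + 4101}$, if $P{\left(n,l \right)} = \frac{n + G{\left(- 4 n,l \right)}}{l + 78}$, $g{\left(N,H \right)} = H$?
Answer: $\frac{1779793}{365608} \approx 4.868$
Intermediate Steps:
$G{\left(I,k \right)} = 6 I k$
$P{\left(n,l \right)} = \frac{n - 24 l n}{78 + l}$ ($P{\left(n,l \right)} = \frac{n + 6 \left(- 4 n\right) l}{l + 78} = \frac{n - 24 l n}{78 + l}$)
$\frac{19524 + P{\left(7^{2},14 \right)}}{g{\left(30,-127 \right)} + 4101} = \frac{19524 + \frac{7^{2} \left(1 - 336\right)}{78 + 14}}{-127 + 4101} = \frac{19524 + \frac{49 \left(1 - 336\right)}{92}}{3974} = \left(19524 + 49 \cdot \frac{1}{92} \left(-335\right)\right) \frac{1}{3974} = \left(19524 - \frac{16415}{92}\right) \frac{1}{3974} = \frac{1779793}{92} \cdot \frac{1}{3974} = \frac{1779793}{365608}$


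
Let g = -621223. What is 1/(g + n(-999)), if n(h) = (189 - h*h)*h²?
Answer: -1/995817995035 ≈ -1.0042e-12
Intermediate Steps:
n(h) = h²*(189 - h²) (n(h) = (189 - h²)*h² = h²*(189 - h²))
1/(g + n(-999)) = 1/(-621223 + (-999)²*(189 - 1*(-999)²)) = 1/(-621223 + 998001*(189 - 1*998001)) = 1/(-621223 + 998001*(189 - 998001)) = 1/(-621223 + 998001*(-997812)) = 1/(-621223 - 995817373812) = 1/(-995817995035) = -1/995817995035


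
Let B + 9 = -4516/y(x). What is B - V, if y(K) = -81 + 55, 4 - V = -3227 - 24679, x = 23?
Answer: -360689/13 ≈ -27745.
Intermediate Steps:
V = 27910 (V = 4 - (-3227 - 24679) = 4 - 1*(-27906) = 4 + 27906 = 27910)
y(K) = -26
B = 2141/13 (B = -9 - 4516/(-26) = -9 - 4516*(-1/26) = -9 + 2258/13 = 2141/13 ≈ 164.69)
B - V = 2141/13 - 1*27910 = 2141/13 - 27910 = -360689/13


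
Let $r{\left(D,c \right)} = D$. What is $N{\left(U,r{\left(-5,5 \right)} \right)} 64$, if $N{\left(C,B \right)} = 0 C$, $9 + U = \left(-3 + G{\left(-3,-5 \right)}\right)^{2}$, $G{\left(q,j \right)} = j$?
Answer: $0$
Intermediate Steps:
$U = 55$ ($U = -9 + \left(-3 - 5\right)^{2} = -9 + \left(-8\right)^{2} = -9 + 64 = 55$)
$N{\left(C,B \right)} = 0$
$N{\left(U,r{\left(-5,5 \right)} \right)} 64 = 0 \cdot 64 = 0$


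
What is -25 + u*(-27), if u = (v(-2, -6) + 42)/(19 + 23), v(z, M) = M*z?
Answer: -418/7 ≈ -59.714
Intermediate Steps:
u = 9/7 (u = (-6*(-2) + 42)/(19 + 23) = (12 + 42)/42 = 54*(1/42) = 9/7 ≈ 1.2857)
-25 + u*(-27) = -25 + (9/7)*(-27) = -25 - 243/7 = -418/7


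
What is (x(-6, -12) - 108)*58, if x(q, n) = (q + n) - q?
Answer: -6960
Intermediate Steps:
x(q, n) = n (x(q, n) = (n + q) - q = n)
(x(-6, -12) - 108)*58 = (-12 - 108)*58 = -120*58 = -6960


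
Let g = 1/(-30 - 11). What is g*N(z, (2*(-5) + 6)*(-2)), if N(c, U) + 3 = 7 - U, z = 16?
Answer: 4/41 ≈ 0.097561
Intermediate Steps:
N(c, U) = 4 - U (N(c, U) = -3 + (7 - U) = 4 - U)
g = -1/41 (g = 1/(-41) = -1/41 ≈ -0.024390)
g*N(z, (2*(-5) + 6)*(-2)) = -(4 - (2*(-5) + 6)*(-2))/41 = -(4 - (-10 + 6)*(-2))/41 = -(4 - (-4)*(-2))/41 = -(4 - 1*8)/41 = -(4 - 8)/41 = -1/41*(-4) = 4/41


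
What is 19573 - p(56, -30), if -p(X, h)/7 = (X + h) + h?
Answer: 19545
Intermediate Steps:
p(X, h) = -14*h - 7*X (p(X, h) = -7*((X + h) + h) = -7*(X + 2*h) = -14*h - 7*X)
19573 - p(56, -30) = 19573 - (-14*(-30) - 7*56) = 19573 - (420 - 392) = 19573 - 1*28 = 19573 - 28 = 19545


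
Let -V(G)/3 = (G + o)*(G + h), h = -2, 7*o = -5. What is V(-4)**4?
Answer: 124493242896/2401 ≈ 5.1851e+7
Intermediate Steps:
o = -5/7 (o = (1/7)*(-5) = -5/7 ≈ -0.71429)
V(G) = -3*(-2 + G)*(-5/7 + G) (V(G) = -3*(G - 5/7)*(G - 2) = -3*(-5/7 + G)*(-2 + G) = -3*(-2 + G)*(-5/7 + G))
V(-4)**4 = (-30/7 - 3*(-4)**2 + (57/7)*(-4))**4 = (-30/7 - 3*16 - 228/7)**4 = (-30/7 - 48 - 228/7)**4 = (-594/7)**4 = 124493242896/2401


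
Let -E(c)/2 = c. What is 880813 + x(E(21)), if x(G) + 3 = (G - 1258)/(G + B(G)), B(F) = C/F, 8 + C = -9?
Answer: 1538829670/1747 ≈ 8.8084e+5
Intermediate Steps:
C = -17 (C = -8 - 9 = -17)
B(F) = -17/F
E(c) = -2*c
x(G) = -3 + (-1258 + G)/(G - 17/G) (x(G) = -3 + (G - 1258)/(G - 17/G) = -3 + (-1258 + G)/(G - 17/G))
880813 + x(E(21)) = 880813 + (51 - 2*(-2*21)*(629 - 2*21))/(-17 + (-2*21)²) = 880813 + (51 - 2*(-42)*(629 - 42))/(-17 + (-42)²) = 880813 + (51 - 2*(-42)*587)/(-17 + 1764) = 880813 + (51 + 49308)/1747 = 880813 + (1/1747)*49359 = 880813 + 49359/1747 = 1538829670/1747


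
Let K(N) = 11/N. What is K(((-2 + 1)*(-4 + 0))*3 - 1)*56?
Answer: 56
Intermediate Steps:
K(((-2 + 1)*(-4 + 0))*3 - 1)*56 = (11/(((-2 + 1)*(-4 + 0))*3 - 1))*56 = (11/(-1*(-4)*3 - 1))*56 = (11/(4*3 - 1))*56 = (11/(12 - 1))*56 = (11/11)*56 = (11*(1/11))*56 = 1*56 = 56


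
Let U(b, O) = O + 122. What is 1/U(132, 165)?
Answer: 1/287 ≈ 0.0034843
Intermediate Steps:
U(b, O) = 122 + O
1/U(132, 165) = 1/(122 + 165) = 1/287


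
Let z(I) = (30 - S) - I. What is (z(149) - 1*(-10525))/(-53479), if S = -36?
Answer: -10442/53479 ≈ -0.19525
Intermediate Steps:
z(I) = 66 - I (z(I) = (30 - 1*(-36)) - I = (30 + 36) - I = 66 - I)
(z(149) - 1*(-10525))/(-53479) = ((66 - 1*149) - 1*(-10525))/(-53479) = ((66 - 149) + 10525)*(-1/53479) = (-83 + 10525)*(-1/53479) = 10442*(-1/53479) = -10442/53479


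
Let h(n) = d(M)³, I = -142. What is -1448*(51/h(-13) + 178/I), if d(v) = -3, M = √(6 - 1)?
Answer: 2907584/639 ≈ 4550.2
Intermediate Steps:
M = √5 ≈ 2.2361
h(n) = -27 (h(n) = (-3)³ = -27)
-1448*(51/h(-13) + 178/I) = -1448*(51/(-27) + 178/(-142)) = -1448*(51*(-1/27) + 178*(-1/142)) = -1448*(-17/9 - 89/71) = -1448*(-2008/639) = 2907584/639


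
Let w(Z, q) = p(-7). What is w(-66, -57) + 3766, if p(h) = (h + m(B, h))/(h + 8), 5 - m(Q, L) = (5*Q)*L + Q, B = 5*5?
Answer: 4614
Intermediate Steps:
B = 25
m(Q, L) = 5 - Q - 5*L*Q (m(Q, L) = 5 - ((5*Q)*L + Q) = 5 - (5*L*Q + Q) = 5 - (Q + 5*L*Q) = 5 + (-Q - 5*L*Q) = 5 - Q - 5*L*Q)
p(h) = (-20 - 124*h)/(8 + h) (p(h) = (h + (5 - 1*25 - 5*h*25))/(h + 8) = (h + (5 - 25 - 125*h))/(8 + h) = (h + (-20 - 125*h))/(8 + h) = (-20 - 124*h)/(8 + h))
w(Z, q) = 848 (w(Z, q) = 4*(-5 - 31*(-7))/(8 - 7) = 4*(-5 + 217)/1 = 4*1*212 = 848)
w(-66, -57) + 3766 = 848 + 3766 = 4614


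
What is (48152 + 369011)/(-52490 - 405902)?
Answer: -417163/458392 ≈ -0.91006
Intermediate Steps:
(48152 + 369011)/(-52490 - 405902) = 417163/(-458392) = 417163*(-1/458392) = -417163/458392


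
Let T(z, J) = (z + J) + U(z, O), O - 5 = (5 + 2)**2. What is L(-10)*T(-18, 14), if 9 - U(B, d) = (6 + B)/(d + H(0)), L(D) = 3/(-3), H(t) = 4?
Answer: -151/29 ≈ -5.2069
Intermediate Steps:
L(D) = -1 (L(D) = 3*(-1/3) = -1)
O = 54 (O = 5 + (5 + 2)**2 = 5 + 7**2 = 5 + 49 = 54)
U(B, d) = 9 - (6 + B)/(4 + d) (U(B, d) = 9 - (6 + B)/(d + 4) = 9 - (6 + B)/(4 + d))
T(z, J) = 258/29 + J + 57*z/58 (T(z, J) = (z + J) + (30 - z + 9*54)/(4 + 54) = (J + z) + (30 - z + 486)/58 = (J + z) + (516 - z)/58 = (J + z) + (258/29 - z/58) = 258/29 + J + 57*z/58)
L(-10)*T(-18, 14) = -(258/29 + 14 + (57/58)*(-18)) = -(258/29 + 14 - 513/29) = -1*151/29 = -151/29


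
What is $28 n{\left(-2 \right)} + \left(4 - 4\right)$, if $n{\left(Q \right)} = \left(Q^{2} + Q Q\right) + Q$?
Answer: $168$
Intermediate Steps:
$n{\left(Q \right)} = Q + 2 Q^{2}$ ($n{\left(Q \right)} = \left(Q^{2} + Q^{2}\right) + Q = 2 Q^{2} + Q = Q + 2 Q^{2}$)
$28 n{\left(-2 \right)} + \left(4 - 4\right) = 28 \left(- 2 \left(1 + 2 \left(-2\right)\right)\right) + \left(4 - 4\right) = 28 \left(- 2 \left(1 - 4\right)\right) + 0 = 28 \left(\left(-2\right) \left(-3\right)\right) + 0 = 28 \cdot 6 + 0 = 168 + 0 = 168$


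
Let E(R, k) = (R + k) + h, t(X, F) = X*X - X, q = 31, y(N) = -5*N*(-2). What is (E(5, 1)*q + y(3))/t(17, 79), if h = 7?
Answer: 433/272 ≈ 1.5919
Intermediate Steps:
y(N) = 10*N
t(X, F) = X**2 - X
E(R, k) = 7 + R + k (E(R, k) = (R + k) + 7 = 7 + R + k)
(E(5, 1)*q + y(3))/t(17, 79) = ((7 + 5 + 1)*31 + 10*3)/((17*(-1 + 17))) = (13*31 + 30)/((17*16)) = (403 + 30)/272 = 433*(1/272) = 433/272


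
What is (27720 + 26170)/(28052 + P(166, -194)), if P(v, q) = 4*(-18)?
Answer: 5389/2798 ≈ 1.9260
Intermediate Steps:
P(v, q) = -72
(27720 + 26170)/(28052 + P(166, -194)) = (27720 + 26170)/(28052 - 72) = 53890/27980 = 53890*(1/27980) = 5389/2798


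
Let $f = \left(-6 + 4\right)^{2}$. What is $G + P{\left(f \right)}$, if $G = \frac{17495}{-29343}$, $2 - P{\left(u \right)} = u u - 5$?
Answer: $- \frac{281582}{29343} \approx -9.5962$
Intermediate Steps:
$f = 4$ ($f = \left(-2\right)^{2} = 4$)
$P{\left(u \right)} = 7 - u^{2}$ ($P{\left(u \right)} = 2 - \left(u u - 5\right) = 2 - \left(u^{2} - 5\right) = 2 - \left(-5 + u^{2}\right) = 7 - u^{2}$)
$G = - \frac{17495}{29343}$ ($G = 17495 \left(- \frac{1}{29343}\right) = - \frac{17495}{29343} \approx -0.59622$)
$G + P{\left(f \right)} = - \frac{17495}{29343} + \left(7 - 4^{2}\right) = - \frac{17495}{29343} + \left(7 - 16\right) = - \frac{17495}{29343} - 9 = - \frac{281582}{29343}$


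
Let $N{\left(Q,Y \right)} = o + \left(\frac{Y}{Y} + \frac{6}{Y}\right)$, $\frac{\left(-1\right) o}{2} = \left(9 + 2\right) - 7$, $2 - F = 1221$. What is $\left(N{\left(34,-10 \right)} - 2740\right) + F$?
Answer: $- \frac{19833}{5} \approx -3966.6$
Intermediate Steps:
$F = -1219$ ($F = 2 - 1221 = -1219$)
$o = -8$ ($o = - 2 \left(\left(9 + 2\right) - 7\right) = - 2 \left(11 - 7\right) = \left(-2\right) 4 = -8$)
$N{\left(Q,Y \right)} = -7 + \frac{6}{Y}$ ($N{\left(Q,Y \right)} = -8 + \left(\frac{Y}{Y} + \frac{6}{Y}\right) = -8 + \left(1 + \frac{6}{Y}\right) = -7 + \frac{6}{Y}$)
$\left(N{\left(34,-10 \right)} - 2740\right) + F = \left(\left(-7 + \frac{6}{-10}\right) - 2740\right) - 1219 = \left(\left(-7 + 6 \left(- \frac{1}{10}\right)\right) - 2740\right) - 1219 = \left(\left(-7 - \frac{3}{5}\right) - 2740\right) - 1219 = \left(- \frac{38}{5} - 2740\right) - 1219 = - \frac{13738}{5} - 1219 = - \frac{19833}{5}$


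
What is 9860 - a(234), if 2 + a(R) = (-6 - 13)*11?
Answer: 10071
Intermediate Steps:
a(R) = -211 (a(R) = -2 + (-6 - 13)*11 = -2 - 19*11 = -2 - 209 = -211)
9860 - a(234) = 9860 - 1*(-211) = 9860 + 211 = 10071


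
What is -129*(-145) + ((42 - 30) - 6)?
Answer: 18711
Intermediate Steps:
-129*(-145) + ((42 - 30) - 6) = 18705 + (12 - 6) = 18705 + 6 = 18711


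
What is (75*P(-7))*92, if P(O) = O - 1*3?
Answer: -69000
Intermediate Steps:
P(O) = -3 + O (P(O) = O - 3 = -3 + O)
(75*P(-7))*92 = (75*(-3 - 7))*92 = (75*(-10))*92 = -750*92 = -69000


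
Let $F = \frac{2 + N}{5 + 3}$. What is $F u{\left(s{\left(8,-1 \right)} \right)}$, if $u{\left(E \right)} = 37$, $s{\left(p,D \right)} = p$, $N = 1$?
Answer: $\frac{111}{8} \approx 13.875$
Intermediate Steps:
$F = \frac{3}{8}$ ($F = \frac{2 + 1}{5 + 3} = \frac{3}{8} \approx 0.375$)
$F u{\left(s{\left(8,-1 \right)} \right)} = \frac{3}{8} \cdot 37 = \frac{111}{8}$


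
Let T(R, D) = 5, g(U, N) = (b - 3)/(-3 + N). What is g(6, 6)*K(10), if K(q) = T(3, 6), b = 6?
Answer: 5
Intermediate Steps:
g(U, N) = 3/(-3 + N) (g(U, N) = (6 - 3)/(-3 + N) = 3/(-3 + N))
K(q) = 5
g(6, 6)*K(10) = (3/(-3 + 6))*5 = (3/3)*5 = (3*(⅓))*5 = 1*5 = 5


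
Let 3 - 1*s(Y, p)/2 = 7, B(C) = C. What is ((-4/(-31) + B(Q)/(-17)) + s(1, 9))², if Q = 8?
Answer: 19324816/277729 ≈ 69.582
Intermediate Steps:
s(Y, p) = -8 (s(Y, p) = 6 - 2*7 = 6 - 14 = -8)
((-4/(-31) + B(Q)/(-17)) + s(1, 9))² = ((-4/(-31) + 8/(-17)) - 8)² = ((-4*(-1/31) + 8*(-1/17)) - 8)² = ((4/31 - 8/17) - 8)² = (-180/527 - 8)² = (-4396/527)² = 19324816/277729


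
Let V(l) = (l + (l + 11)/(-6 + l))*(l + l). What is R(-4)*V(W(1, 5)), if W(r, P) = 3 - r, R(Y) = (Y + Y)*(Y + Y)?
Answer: -320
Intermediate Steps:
R(Y) = 4*Y² (R(Y) = (2*Y)*(2*Y) = 4*Y²)
V(l) = 2*l*(l + (11 + l)/(-6 + l)) (V(l) = (l + (11 + l)/(-6 + l))*(2*l) = 2*l*(l + (11 + l)/(-6 + l)))
R(-4)*V(W(1, 5)) = (4*(-4)²)*(2*(3 - 1*1)*(11 + (3 - 1*1)² - 5*(3 - 1*1))/(-6 + (3 - 1*1))) = (4*16)*(2*(3 - 1)*(11 + (3 - 1)² - 5*(3 - 1))/(-6 + (3 - 1))) = 64*(2*2*(11 + 2² - 5*2)/(-6 + 2)) = 64*(2*2*(11 + 4 - 10)/(-4)) = 64*(2*2*(-¼)*5) = 64*(-5) = -320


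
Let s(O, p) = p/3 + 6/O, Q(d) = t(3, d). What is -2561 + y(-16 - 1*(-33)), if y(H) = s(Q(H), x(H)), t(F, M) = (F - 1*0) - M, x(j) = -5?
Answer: -53825/21 ≈ -2563.1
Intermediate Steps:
t(F, M) = F - M (t(F, M) = (F + 0) - M = F - M)
Q(d) = 3 - d
s(O, p) = 6/O + p/3 (s(O, p) = p*(⅓) + 6/O = p/3 + 6/O = 6/O + p/3)
y(H) = -5/3 + 6/(3 - H) (y(H) = 6/(3 - H) + (⅓)*(-5) = 6/(3 - H) - 5/3 = -5/3 + 6/(3 - H))
-2561 + y(-16 - 1*(-33)) = -2561 + (-3 - 5*(-16 - 1*(-33)))/(3*(-3 + (-16 - 1*(-33)))) = -2561 + (-3 - 5*(-16 + 33))/(3*(-3 + (-16 + 33))) = -2561 + (-3 - 5*17)/(3*(-3 + 17)) = -2561 + (⅓)*(-3 - 85)/14 = -2561 + (⅓)*(1/14)*(-88) = -2561 - 44/21 = -53825/21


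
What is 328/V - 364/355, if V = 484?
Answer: -14934/42955 ≈ -0.34767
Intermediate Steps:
328/V - 364/355 = 328/484 - 364/355 = 328*(1/484) - 364*1/355 = 82/121 - 364/355 = -14934/42955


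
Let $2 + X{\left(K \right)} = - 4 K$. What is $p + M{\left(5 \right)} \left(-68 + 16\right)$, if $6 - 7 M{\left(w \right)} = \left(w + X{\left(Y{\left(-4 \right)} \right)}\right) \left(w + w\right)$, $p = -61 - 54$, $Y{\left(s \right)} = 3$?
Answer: $- \frac{5797}{7} \approx -828.14$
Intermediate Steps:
$p = -115$
$X{\left(K \right)} = -2 - 4 K$
$M{\left(w \right)} = \frac{6}{7} - \frac{2 w \left(-14 + w\right)}{7}$ ($M{\left(w \right)} = \frac{6}{7} - \frac{\left(w - 14\right) \left(w + w\right)}{7} = \frac{6}{7} - \frac{\left(w - 14\right) 2 w}{7} = \frac{6}{7} - \frac{\left(-14 + w\right) 2 w}{7} = \frac{6}{7} - \frac{2 w \left(-14 + w\right)}{7}$)
$p + M{\left(5 \right)} \left(-68 + 16\right) = -115 + \left(\frac{6}{7} + 4 \cdot 5 - \frac{2 \cdot 5^{2}}{7}\right) \left(-68 + 16\right) = -115 + \left(\frac{6}{7} + 20 - \frac{50}{7}\right) \left(-52\right) = -115 + \frac{96}{7} \left(-52\right) = -115 - \frac{4992}{7} = - \frac{5797}{7}$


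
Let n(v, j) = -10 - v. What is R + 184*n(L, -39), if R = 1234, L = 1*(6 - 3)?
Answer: -1158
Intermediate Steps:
L = 3 (L = 1*3 = 3)
R + 184*n(L, -39) = 1234 + 184*(-10 - 1*3) = 1234 + 184*(-10 - 3) = 1234 + 184*(-13) = 1234 - 2392 = -1158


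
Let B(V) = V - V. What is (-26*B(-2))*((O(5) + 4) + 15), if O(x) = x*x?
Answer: 0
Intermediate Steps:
O(x) = x²
B(V) = 0
(-26*B(-2))*((O(5) + 4) + 15) = (-26*0)*((5² + 4) + 15) = 0*((25 + 4) + 15) = 0*(29 + 15) = 0*44 = 0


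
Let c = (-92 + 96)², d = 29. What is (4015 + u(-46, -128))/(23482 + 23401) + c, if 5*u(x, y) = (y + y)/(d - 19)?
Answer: 18853447/1172075 ≈ 16.086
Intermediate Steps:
u(x, y) = y/25 (u(x, y) = ((y + y)/(29 - 19))/5 = ((2*y)/10)/5 = ((2*y)*(⅒))/5 = (y/5)/5 = y/25)
c = 16 (c = 4² = 16)
(4015 + u(-46, -128))/(23482 + 23401) + c = (4015 + (1/25)*(-128))/(23482 + 23401) + 16 = (4015 - 128/25)/46883 + 16 = (100247/25)*(1/46883) + 16 = 100247/1172075 + 16 = 18853447/1172075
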